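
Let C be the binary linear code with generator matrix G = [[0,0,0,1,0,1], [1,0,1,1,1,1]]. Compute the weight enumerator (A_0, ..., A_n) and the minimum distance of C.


Weight distribution: A_0 = 1, A_2 = 1, A_3 = 1, A_5 = 1. Minimum distance d = 2.

Enumerate all 2^2 = 4 messages m ∈ F_2^2.
For each, compute codeword c = mG in F_2^6, then tally its weight.
  m = 00 → c = 000000, weight = 0.
  m = 10 → c = 000101, weight = 2.
  m = 01 → c = 101111, weight = 5.
  m = 11 → c = 101010, weight = 3.
Tally weights:
  weight 0: 1 codewords.
  weight 2: 1 codewords.
  weight 3: 1 codewords.
  weight 5: 1 codewords.
Minimum distance d = smallest w > 0 with A_w > 0 = 2.
Sanity: Σ A_w = 4 = 2^2 = 4 ✓.


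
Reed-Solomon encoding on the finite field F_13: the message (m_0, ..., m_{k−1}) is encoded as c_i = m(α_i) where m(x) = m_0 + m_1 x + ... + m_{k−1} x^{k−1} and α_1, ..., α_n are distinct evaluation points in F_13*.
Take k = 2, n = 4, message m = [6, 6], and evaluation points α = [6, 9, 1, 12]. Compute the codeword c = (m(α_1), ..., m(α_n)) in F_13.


c = [3, 8, 12, 0]

Message polynomial: m(x) = 6 + 6·x (mod 13).
For each evaluation point α_i, compute m(α_i) mod 13:
  α_1 = 6: Horner steps 6 → 3, so m(6) = 3.
  α_2 = 9: Horner steps 6 → 8, so m(9) = 8.
  α_3 = 1: Horner steps 6 → 12, so m(1) = 12.
  α_4 = 12: Horner steps 6 → 0, so m(12) = 0.
Codeword c = [3, 8, 12, 0] ∈ F_13^4.


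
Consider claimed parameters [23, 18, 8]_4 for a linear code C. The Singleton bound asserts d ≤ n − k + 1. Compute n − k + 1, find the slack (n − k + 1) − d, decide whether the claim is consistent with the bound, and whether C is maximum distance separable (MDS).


Singleton RHS = n − k + 1 = 6, slack = -2, bound violated (no such code; not MDS).

Singleton bound: d ≤ n − k + 1.
Here n = 23, k = 18, so n − k + 1 = 6.
Given d = 8, check d ≤ 6: NO.
Slack = (n − k + 1) − d = -2.
The slack is negative: d = 8 exceeds n − k + 1 = 6 by 2, so the Singleton bound is violated and no linear [23, 18, 8]_4 code can exist. In particular it is not MDS (MDS requires d = n − k + 1 exactly).
Description: the claimed parameters are [23, 18, 8]_4; such a code would be impossible (violates the Singleton bound).


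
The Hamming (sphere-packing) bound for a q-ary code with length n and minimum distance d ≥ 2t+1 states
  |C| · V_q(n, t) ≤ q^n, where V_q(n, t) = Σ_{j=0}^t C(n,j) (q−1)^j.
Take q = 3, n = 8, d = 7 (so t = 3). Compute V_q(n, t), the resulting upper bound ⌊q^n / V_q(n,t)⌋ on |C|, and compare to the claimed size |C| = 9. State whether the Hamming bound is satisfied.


V_q(n, t) = 577, q^n = 6561, Hamming bound = 11, |C| = 9 ≤ bound (satisfied).

Step 1: Compute V_q(n, t) = Σ_{j=0}^3 C(n, j) (q−1)^j.
  j = 0: C(8,0)·(2)^0 = 1·1 = 1.
  j = 1: C(8,1)·(2)^1 = 8·2 = 16.
  j = 2: C(8,2)·(2)^2 = 28·4 = 112.
  j = 3: C(8,3)·(2)^3 = 56·8 = 448.
  V_q(n, t) = 1 + 16 + 112 + 448 = 577.
Step 2: q^n = 3^8 = 6561.
Step 3: Hamming bound ⌊q^n / V_q(n,t)⌋ = ⌊6561/577⌋ = 11.
Step 4: Compare |C| = 9 to 11: satisfied.
The claimed |C| lies below the Hamming bound.


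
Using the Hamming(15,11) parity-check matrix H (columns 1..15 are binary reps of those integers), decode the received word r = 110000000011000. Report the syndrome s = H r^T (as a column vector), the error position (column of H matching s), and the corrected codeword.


s = (0, 1, 0, 0)^T, error position = 4, corrected codeword c = 110100000011000

Compute s = H r^T mod 2 one row at a time:
  s_1 = 0 + 0 + 0 + 1 + 1 + 0 + 0 + 0 = 2 ≡ 0 (mod 2).
  s_2 = 0 + 0 + 0 + 0 + 1 + 0 + 0 + 0 = 1 ≡ 1 (mod 2).
  s_3 = 1 + 0 + 0 + 0 + 0 + 1 + 0 + 0 = 2 ≡ 0 (mod 2).
  s_4 = 1 + 0 + 0 + 0 + 0 + 1 + 0 + 0 = 2 ≡ 0 (mod 2).
s = (0, 1, 0, 0)^T — this equals column 4 of H (binary 0100), so error is at position 4.
Correct: flip bit 4 of r = 110000000011000 to get c = 110100000011000.


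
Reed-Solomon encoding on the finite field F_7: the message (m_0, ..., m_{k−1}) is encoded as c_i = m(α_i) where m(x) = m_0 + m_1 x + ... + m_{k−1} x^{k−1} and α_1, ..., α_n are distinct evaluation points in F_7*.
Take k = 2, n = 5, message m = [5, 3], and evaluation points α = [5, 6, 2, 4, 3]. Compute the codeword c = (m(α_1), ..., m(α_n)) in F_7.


c = [6, 2, 4, 3, 0]

Message polynomial: m(x) = 5 + 3·x (mod 7).
For each evaluation point α_i, compute m(α_i) mod 7:
  α_1 = 5: Horner steps 3 → 6, so m(5) = 6.
  α_2 = 6: Horner steps 3 → 2, so m(6) = 2.
  α_3 = 2: Horner steps 3 → 4, so m(2) = 4.
  α_4 = 4: Horner steps 3 → 3, so m(4) = 3.
  α_5 = 3: Horner steps 3 → 0, so m(3) = 0.
Codeword c = [6, 2, 4, 3, 0] ∈ F_7^5.


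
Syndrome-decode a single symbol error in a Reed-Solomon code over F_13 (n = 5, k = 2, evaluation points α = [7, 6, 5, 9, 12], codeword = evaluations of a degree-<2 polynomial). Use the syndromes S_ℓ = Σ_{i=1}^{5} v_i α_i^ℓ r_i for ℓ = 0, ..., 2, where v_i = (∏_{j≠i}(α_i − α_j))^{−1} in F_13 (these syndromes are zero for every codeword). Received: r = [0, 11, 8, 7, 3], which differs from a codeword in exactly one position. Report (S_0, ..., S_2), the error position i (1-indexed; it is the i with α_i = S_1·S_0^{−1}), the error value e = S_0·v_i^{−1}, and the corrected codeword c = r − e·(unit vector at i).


S = (11, 12, 6), error at position 1, error magnitude e = 12, c = [1, 11, 8, 7, 3].

Step 1: column multipliers v_i = (∏_{j≠i}(α_i − α_j))^{−1} mod 13.
  i = 1 (α = 7): (7−6)(7−5)(7−9)(7−12) = 1·2·(−2)·(−5) = 20 ≡ 7, so v_1 = 7^{−1} = 2 (mod 13).
  i = 2 (α = 6): (6−7)(6−5)(6−9)(6−12) = (−1)·1·(−3)·(−6) = −18 ≡ 8, so v_2 = 8^{−1} = 5 (mod 13).
  i = 3 (α = 5): (5−7)(5−6)(5−9)(5−12) = (−2)·(−1)·(−4)·(−7) = 56 ≡ 4, so v_3 = 4^{−1} = 10 (mod 13).
  i = 4 (α = 9): (9−7)(9−6)(9−5)(9−12) = 2·3·4·(−3) = −72 ≡ 6, so v_4 = 6^{−1} = 11 (mod 13).
  i = 5 (α = 12): (12−7)(12−6)(12−5)(12−9) = 5·6·7·3 = 630 ≡ 6, so v_5 = 6^{−1} = 11 (mod 13).
  v = [2, 5, 10, 11, 11].
Step 2: syndromes of r = [0, 11, 8, 7, 3] (all sums mod 13).
  S_0 = Σ v_i r_i = 2·0 + 5·11 + 10·8 + 11·7 + 11·3 = 245 ≡ 11.
  S_1 = Σ v_i α_i r_i = 2·7·0 + 5·6·11 + 10·5·8 + 11·9·7 + 11·12·3 = 1819 ≡ 12.
  α_i^2 mod 13 = [10, 10, 12, 3, 1].
  S_2 = Σ v_i α_i^2 r_i = 2·10·0 + 5·10·11 + 10·12·8 + 11·3·7 + 11·1·3 = 1774 ≡ 6.
  S = (11, 12, 6) ≠ 0, so r is not a codeword (an error is present).
Step 3: locate the error. For a single error e at position i, S_ℓ = v_i·e·α_i^ℓ, so α_err = S_1/S_0.
  S_0^{−1} = 11^{−1} = 6 (mod 13), so α_err = 12·6 = 72 ≡ 7 = α_1. Error position i = 1.
  Consistency check: S_2/S_1 = 6·12 = 72 ≡ 7 = α_err ✓ (single-error assumption holds).
Step 4: error magnitude e = S_0/v_1 = S_0·∏_{j≠1}(α_1 − α_j) = 11·7 = 77 ≡ 12 (mod 13).
Step 5: correct position 1: c_1 = r_1 − e = 0 − 12 ≡ 1 (mod 13). Hence c = [1, 11, 8, 7, 3].
  Check: interpolating c through the α_i gives m(x) = 6 + 3·x (degree < 2) with m(α_i) = c_i for every i, so c is indeed a codeword.


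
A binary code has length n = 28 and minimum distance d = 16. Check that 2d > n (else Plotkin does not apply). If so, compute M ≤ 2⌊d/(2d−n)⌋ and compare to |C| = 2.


Plotkin bound M ≤ 8; given |C| = 2 ≤ bound (satisfied).

Check applicability: 2d = 32, n = 28.
2d − n = 4 > 0, so Plotkin applies.
Compute d/(2d−n) = 16/4 ≈ 4.0000.
⌊d/(2d−n)⌋ = 4.
Plotkin bound: M ≤ 2·4 = 8.
Given |C| = 2, check: satisfied.
This |C| is below the Plotkin bound.


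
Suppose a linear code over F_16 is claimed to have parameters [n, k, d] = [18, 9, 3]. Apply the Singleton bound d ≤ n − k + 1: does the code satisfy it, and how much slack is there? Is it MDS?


Singleton RHS = n − k + 1 = 10, slack = 7, bound satisfied, not MDS.

Singleton bound: d ≤ n − k + 1.
Here n = 18, k = 9, so n − k + 1 = 10.
Given d = 3, check d ≤ 10: YES.
Slack = (n − k + 1) − d = 7.
The code is NOT MDS (slack = 7 > 0).
Description: the claimed parameters are [18, 9, 3]_16; such a code would be non-MDS.


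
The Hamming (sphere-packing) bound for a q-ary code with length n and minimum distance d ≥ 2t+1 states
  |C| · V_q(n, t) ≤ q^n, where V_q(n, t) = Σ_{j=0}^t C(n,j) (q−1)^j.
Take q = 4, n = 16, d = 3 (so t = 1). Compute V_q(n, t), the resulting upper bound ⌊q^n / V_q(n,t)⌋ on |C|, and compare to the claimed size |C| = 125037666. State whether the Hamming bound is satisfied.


V_q(n, t) = 49, q^n = 4294967296, Hamming bound = 87652393, |C| = 125037666 > bound (violated).

Step 1: Compute V_q(n, t) = Σ_{j=0}^1 C(n, j) (q−1)^j.
  j = 0: C(16,0)·(3)^0 = 1·1 = 1.
  j = 1: C(16,1)·(3)^1 = 16·3 = 48.
  V_q(n, t) = 1 + 48 = 49.
Step 2: q^n = 4^16 = 4294967296.
Step 3: Hamming bound ⌊q^n / V_q(n,t)⌋ = ⌊4294967296/49⌋ = 87652393.
Step 4: Compare |C| = 125037666 to 87652393: violated.
The claimed |C| lies above the Hamming bound, so no 4-ary code of length 16 with d ≥ 3 can have 125037666 codewords.


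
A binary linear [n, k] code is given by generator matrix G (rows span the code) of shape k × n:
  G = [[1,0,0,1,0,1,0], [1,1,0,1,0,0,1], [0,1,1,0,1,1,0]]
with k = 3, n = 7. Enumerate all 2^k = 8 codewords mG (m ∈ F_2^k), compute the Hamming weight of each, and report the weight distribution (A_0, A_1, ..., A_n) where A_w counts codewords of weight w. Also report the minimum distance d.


Weight distribution: A_0 = 1, A_3 = 3, A_4 = 2, A_5 = 1, A_6 = 1. Minimum distance d = 3.

Enumerate all 2^3 = 8 messages m ∈ F_2^3.
For each, compute codeword c = mG in F_2^7, then tally its weight.
  m = 000 → c = 0000000, weight = 0.
  m = 100 → c = 1001010, weight = 3.
  m = 010 → c = 1101001, weight = 4.
  m = 110 → c = 0100011, weight = 3.
  m = 001 → c = 0110110, weight = 4.
  m = 101 → c = 1111100, weight = 5.
  m = 011 → c = 1011111, weight = 6.
  m = 111 → c = 0010101, weight = 3.
Tally weights:
  weight 0: 1 codewords.
  weight 3: 3 codewords.
  weight 4: 2 codewords.
  weight 5: 1 codewords.
  weight 6: 1 codewords.
Minimum distance d = smallest w > 0 with A_w > 0 = 3.
Sanity: Σ A_w = 8 = 2^3 = 8 ✓.


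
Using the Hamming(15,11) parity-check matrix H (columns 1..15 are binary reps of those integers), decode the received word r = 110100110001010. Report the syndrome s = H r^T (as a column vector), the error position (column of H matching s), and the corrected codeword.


s = (1, 0, 1, 0)^T, error position = 10, corrected codeword c = 110100110101010

Compute s = H r^T mod 2 one row at a time:
  s_1 = 1 + 0 + 0 + 0 + 1 + 0 + 1 + 0 = 3 ≡ 1 (mod 2).
  s_2 = 1 + 0 + 0 + 1 + 1 + 0 + 1 + 0 = 4 ≡ 0 (mod 2).
  s_3 = 1 + 0 + 0 + 1 + 0 + 0 + 1 + 0 = 3 ≡ 1 (mod 2).
  s_4 = 1 + 0 + 0 + 1 + 0 + 0 + 0 + 0 = 2 ≡ 0 (mod 2).
s = (1, 0, 1, 0)^T — this equals column 10 of H (binary 1010), so error is at position 10.
Correct: flip bit 10 of r = 110100110001010 to get c = 110100110101010.


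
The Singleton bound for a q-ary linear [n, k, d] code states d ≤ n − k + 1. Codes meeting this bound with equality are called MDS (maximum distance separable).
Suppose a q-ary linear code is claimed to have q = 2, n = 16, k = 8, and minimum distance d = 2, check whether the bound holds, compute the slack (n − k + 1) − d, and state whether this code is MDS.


Singleton RHS = n − k + 1 = 9, slack = 7, bound satisfied, not MDS.

Singleton bound: d ≤ n − k + 1.
Here n = 16, k = 8, so n − k + 1 = 9.
Given d = 2, check d ≤ 9: YES.
Slack = (n − k + 1) − d = 7.
The code is NOT MDS (slack = 7 > 0).
Description: the claimed parameters are [16, 8, 2]_2; such a code would be non-MDS.


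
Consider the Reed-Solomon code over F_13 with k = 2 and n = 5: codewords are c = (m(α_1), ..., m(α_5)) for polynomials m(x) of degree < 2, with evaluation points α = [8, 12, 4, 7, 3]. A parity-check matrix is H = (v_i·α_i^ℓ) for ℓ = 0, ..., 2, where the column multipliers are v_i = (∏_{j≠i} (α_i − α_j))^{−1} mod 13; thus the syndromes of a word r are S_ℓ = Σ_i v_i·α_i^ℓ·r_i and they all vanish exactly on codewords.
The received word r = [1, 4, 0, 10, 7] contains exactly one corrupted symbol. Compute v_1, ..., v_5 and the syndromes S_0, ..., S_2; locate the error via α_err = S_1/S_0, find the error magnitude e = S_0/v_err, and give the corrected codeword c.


S = (10, 1, 4), error at position 3, error magnitude e = 2, c = [1, 4, 11, 10, 7].

Step 1: column multipliers v_i = (∏_{j≠i}(α_i − α_j))^{−1} mod 13.
  i = 1 (α = 8): (8−12)(8−4)(8−7)(8−3) = (−4)·4·1·5 = −80 ≡ 11, so v_1 = 11^{−1} = 6 (mod 13).
  i = 2 (α = 12): (12−8)(12−4)(12−7)(12−3) = 4·8·5·9 = 1440 ≡ 10, so v_2 = 10^{−1} = 4 (mod 13).
  i = 3 (α = 4): (4−8)(4−12)(4−7)(4−3) = (−4)·(−8)·(−3)·1 = −96 ≡ 8, so v_3 = 8^{−1} = 5 (mod 13).
  i = 4 (α = 7): (7−8)(7−12)(7−4)(7−3) = (−1)·(−5)·3·4 = 60 ≡ 8, so v_4 = 8^{−1} = 5 (mod 13).
  i = 5 (α = 3): (3−8)(3−12)(3−4)(3−7) = (−5)·(−9)·(−1)·(−4) = 180 ≡ 11, so v_5 = 11^{−1} = 6 (mod 13).
  v = [6, 4, 5, 5, 6].
Step 2: syndromes of r = [1, 4, 0, 10, 7] (all sums mod 13).
  S_0 = Σ v_i r_i = 6·1 + 4·4 + 5·0 + 5·10 + 6·7 = 114 ≡ 10.
  S_1 = Σ v_i α_i r_i = 6·8·1 + 4·12·4 + 5·4·0 + 5·7·10 + 6·3·7 = 716 ≡ 1.
  α_i^2 mod 13 = [12, 1, 3, 10, 9].
  S_2 = Σ v_i α_i^2 r_i = 6·12·1 + 4·1·4 + 5·3·0 + 5·10·10 + 6·9·7 = 966 ≡ 4.
  S = (10, 1, 4) ≠ 0, so r is not a codeword (an error is present).
Step 3: locate the error. For a single error e at position i, S_ℓ = v_i·e·α_i^ℓ, so α_err = S_1/S_0.
  S_0^{−1} = 10^{−1} = 4 (mod 13), so α_err = 1·4 = 4 ≡ 4 = α_3. Error position i = 3.
  Consistency check: S_2/S_1 = 4·1 = 4 ≡ 4 = α_err ✓ (single-error assumption holds).
Step 4: error magnitude e = S_0/v_3 = S_0·∏_{j≠3}(α_3 − α_j) = 10·8 = 80 ≡ 2 (mod 13).
Step 5: correct position 3: c_3 = r_3 − e = 0 − 2 ≡ 11 (mod 13). Hence c = [1, 4, 11, 10, 7].
  Check: interpolating c through the α_i gives m(x) = 8 + 4·x (degree < 2) with m(α_i) = c_i for every i, so c is indeed a codeword.


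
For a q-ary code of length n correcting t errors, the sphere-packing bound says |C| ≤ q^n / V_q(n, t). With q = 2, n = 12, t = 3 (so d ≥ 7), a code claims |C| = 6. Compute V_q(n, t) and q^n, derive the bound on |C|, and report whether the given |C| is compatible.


V_q(n, t) = 299, q^n = 4096, Hamming bound = 13, |C| = 6 ≤ bound (satisfied).

Step 1: Compute V_q(n, t) = Σ_{j=0}^3 C(n, j) (q−1)^j.
  j = 0: C(12,0)·(1)^0 = 1·1 = 1.
  j = 1: C(12,1)·(1)^1 = 12·1 = 12.
  j = 2: C(12,2)·(1)^2 = 66·1 = 66.
  j = 3: C(12,3)·(1)^3 = 220·1 = 220.
  V_q(n, t) = 1 + 12 + 66 + 220 = 299.
Step 2: q^n = 2^12 = 4096.
Step 3: Hamming bound ⌊q^n / V_q(n,t)⌋ = ⌊4096/299⌋ = 13.
Step 4: Compare |C| = 6 to 13: satisfied.
The claimed |C| lies below the Hamming bound.


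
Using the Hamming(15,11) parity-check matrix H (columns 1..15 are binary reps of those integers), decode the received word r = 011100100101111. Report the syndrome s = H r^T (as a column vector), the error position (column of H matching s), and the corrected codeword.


s = (1, 0, 0, 0)^T, error position = 8, corrected codeword c = 011100110101111

Compute s = H r^T mod 2 one row at a time:
  s_1 = 0 + 0 + 1 + 0 + 1 + 1 + 1 + 1 = 5 ≡ 1 (mod 2).
  s_2 = 1 + 0 + 0 + 1 + 1 + 1 + 1 + 1 = 6 ≡ 0 (mod 2).
  s_3 = 1 + 1 + 0 + 1 + 1 + 0 + 1 + 1 = 6 ≡ 0 (mod 2).
  s_4 = 0 + 1 + 0 + 1 + 0 + 0 + 1 + 1 = 4 ≡ 0 (mod 2).
s = (1, 0, 0, 0)^T — this equals column 8 of H (binary 1000), so error is at position 8.
Correct: flip bit 8 of r = 011100100101111 to get c = 011100110101111.


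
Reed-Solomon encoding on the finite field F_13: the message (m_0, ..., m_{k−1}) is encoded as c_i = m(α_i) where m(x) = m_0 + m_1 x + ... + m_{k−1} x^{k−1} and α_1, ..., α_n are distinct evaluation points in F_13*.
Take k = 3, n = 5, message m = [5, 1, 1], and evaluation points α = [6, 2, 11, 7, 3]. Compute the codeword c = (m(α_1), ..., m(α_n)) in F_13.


c = [8, 11, 7, 9, 4]

Message polynomial: m(x) = 5 + 1·x + 1·x^2 (mod 13).
For each evaluation point α_i, compute m(α_i) mod 13:
  α_1 = 6: Horner steps 1 → 7 → 8, so m(6) = 8.
  α_2 = 2: Horner steps 1 → 3 → 11, so m(2) = 11.
  α_3 = 11: Horner steps 1 → 12 → 7, so m(11) = 7.
  α_4 = 7: Horner steps 1 → 8 → 9, so m(7) = 9.
  α_5 = 3: Horner steps 1 → 4 → 4, so m(3) = 4.
Codeword c = [8, 11, 7, 9, 4] ∈ F_13^5.


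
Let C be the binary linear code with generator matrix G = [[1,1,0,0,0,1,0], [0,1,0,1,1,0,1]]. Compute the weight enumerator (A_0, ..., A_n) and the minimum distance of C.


Weight distribution: A_0 = 1, A_3 = 1, A_4 = 1, A_5 = 1. Minimum distance d = 3.

Enumerate all 2^2 = 4 messages m ∈ F_2^2.
For each, compute codeword c = mG in F_2^7, then tally its weight.
  m = 00 → c = 0000000, weight = 0.
  m = 10 → c = 1100010, weight = 3.
  m = 01 → c = 0101101, weight = 4.
  m = 11 → c = 1001111, weight = 5.
Tally weights:
  weight 0: 1 codewords.
  weight 3: 1 codewords.
  weight 4: 1 codewords.
  weight 5: 1 codewords.
Minimum distance d = smallest w > 0 with A_w > 0 = 3.
Sanity: Σ A_w = 4 = 2^2 = 4 ✓.


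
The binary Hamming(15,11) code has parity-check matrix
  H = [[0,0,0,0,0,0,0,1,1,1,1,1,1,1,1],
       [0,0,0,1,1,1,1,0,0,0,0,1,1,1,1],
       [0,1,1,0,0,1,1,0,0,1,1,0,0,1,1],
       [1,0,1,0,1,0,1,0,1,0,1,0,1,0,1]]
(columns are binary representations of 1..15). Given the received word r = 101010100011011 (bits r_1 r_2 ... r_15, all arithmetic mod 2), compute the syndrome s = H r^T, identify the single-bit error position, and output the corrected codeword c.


s = (0, 1, 1, 0)^T, error position = 6, corrected codeword c = 101011100011011

Compute s = H r^T mod 2 one row at a time:
  s_1 = 0 + 0 + 0 + 1 + 1 + 0 + 1 + 1 = 4 ≡ 0 (mod 2).
  s_2 = 0 + 1 + 0 + 1 + 1 + 0 + 1 + 1 = 5 ≡ 1 (mod 2).
  s_3 = 0 + 1 + 0 + 1 + 0 + 1 + 1 + 1 = 5 ≡ 1 (mod 2).
  s_4 = 1 + 1 + 1 + 1 + 0 + 1 + 0 + 1 = 6 ≡ 0 (mod 2).
s = (0, 1, 1, 0)^T — this equals column 6 of H (binary 0110), so error is at position 6.
Correct: flip bit 6 of r = 101010100011011 to get c = 101011100011011.


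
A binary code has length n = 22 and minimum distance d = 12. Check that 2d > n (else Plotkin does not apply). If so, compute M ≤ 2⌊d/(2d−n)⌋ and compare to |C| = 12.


Plotkin bound M ≤ 12; given |C| = 12 ≤ bound (satisfied).

Check applicability: 2d = 24, n = 22.
2d − n = 2 > 0, so Plotkin applies.
Compute d/(2d−n) = 12/2 ≈ 6.0000.
⌊d/(2d−n)⌋ = 6.
Plotkin bound: M ≤ 2·6 = 12.
Given |C| = 12, check: satisfied.
This |C| is at the Plotkin bound.


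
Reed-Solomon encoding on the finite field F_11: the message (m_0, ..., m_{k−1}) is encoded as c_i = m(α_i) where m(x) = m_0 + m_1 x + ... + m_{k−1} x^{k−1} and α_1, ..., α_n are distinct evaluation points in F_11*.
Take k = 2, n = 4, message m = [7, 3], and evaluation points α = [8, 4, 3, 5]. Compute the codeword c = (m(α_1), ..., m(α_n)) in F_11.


c = [9, 8, 5, 0]

Message polynomial: m(x) = 7 + 3·x (mod 11).
For each evaluation point α_i, compute m(α_i) mod 11:
  α_1 = 8: Horner steps 3 → 9, so m(8) = 9.
  α_2 = 4: Horner steps 3 → 8, so m(4) = 8.
  α_3 = 3: Horner steps 3 → 5, so m(3) = 5.
  α_4 = 5: Horner steps 3 → 0, so m(5) = 0.
Codeword c = [9, 8, 5, 0] ∈ F_11^4.


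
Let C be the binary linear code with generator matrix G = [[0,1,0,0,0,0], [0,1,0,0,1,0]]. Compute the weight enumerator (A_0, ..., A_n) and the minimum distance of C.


Weight distribution: A_0 = 1, A_1 = 2, A_2 = 1. Minimum distance d = 1.

Enumerate all 2^2 = 4 messages m ∈ F_2^2.
For each, compute codeword c = mG in F_2^6, then tally its weight.
  m = 00 → c = 000000, weight = 0.
  m = 10 → c = 010000, weight = 1.
  m = 01 → c = 010010, weight = 2.
  m = 11 → c = 000010, weight = 1.
Tally weights:
  weight 0: 1 codewords.
  weight 1: 2 codewords.
  weight 2: 1 codewords.
Minimum distance d = smallest w > 0 with A_w > 0 = 1.
Sanity: Σ A_w = 4 = 2^2 = 4 ✓.


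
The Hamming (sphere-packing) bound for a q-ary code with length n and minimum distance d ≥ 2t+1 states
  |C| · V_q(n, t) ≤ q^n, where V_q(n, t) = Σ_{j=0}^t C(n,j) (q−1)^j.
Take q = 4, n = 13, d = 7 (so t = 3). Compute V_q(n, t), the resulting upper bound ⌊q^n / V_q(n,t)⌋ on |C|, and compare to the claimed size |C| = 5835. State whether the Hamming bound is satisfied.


V_q(n, t) = 8464, q^n = 67108864, Hamming bound = 7928, |C| = 5835 ≤ bound (satisfied).

Step 1: Compute V_q(n, t) = Σ_{j=0}^3 C(n, j) (q−1)^j.
  j = 0: C(13,0)·(3)^0 = 1·1 = 1.
  j = 1: C(13,1)·(3)^1 = 13·3 = 39.
  j = 2: C(13,2)·(3)^2 = 78·9 = 702.
  j = 3: C(13,3)·(3)^3 = 286·27 = 7722.
  V_q(n, t) = 1 + 39 + 702 + 7722 = 8464.
Step 2: q^n = 4^13 = 67108864.
Step 3: Hamming bound ⌊q^n / V_q(n,t)⌋ = ⌊67108864/8464⌋ = 7928.
Step 4: Compare |C| = 5835 to 7928: satisfied.
The claimed |C| lies below the Hamming bound.


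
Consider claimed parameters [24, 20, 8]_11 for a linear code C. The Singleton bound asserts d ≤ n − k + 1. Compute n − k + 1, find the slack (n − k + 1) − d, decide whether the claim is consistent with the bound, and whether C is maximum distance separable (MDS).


Singleton RHS = n − k + 1 = 5, slack = -3, bound violated (no such code; not MDS).

Singleton bound: d ≤ n − k + 1.
Here n = 24, k = 20, so n − k + 1 = 5.
Given d = 8, check d ≤ 5: NO.
Slack = (n − k + 1) − d = -3.
The slack is negative: d = 8 exceeds n − k + 1 = 5 by 3, so the Singleton bound is violated and no linear [24, 20, 8]_11 code can exist. In particular it is not MDS (MDS requires d = n − k + 1 exactly).
Description: the claimed parameters are [24, 20, 8]_11; such a code would be impossible (violates the Singleton bound).


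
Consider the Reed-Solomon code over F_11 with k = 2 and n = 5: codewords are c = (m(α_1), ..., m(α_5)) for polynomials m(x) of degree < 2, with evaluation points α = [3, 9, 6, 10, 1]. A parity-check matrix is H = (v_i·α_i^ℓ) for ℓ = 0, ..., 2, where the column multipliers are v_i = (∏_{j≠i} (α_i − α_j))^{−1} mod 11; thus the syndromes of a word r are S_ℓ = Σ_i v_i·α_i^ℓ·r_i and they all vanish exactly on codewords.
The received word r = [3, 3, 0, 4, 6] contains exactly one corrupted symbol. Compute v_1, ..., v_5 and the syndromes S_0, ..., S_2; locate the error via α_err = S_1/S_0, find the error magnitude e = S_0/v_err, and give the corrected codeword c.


S = (6, 7, 10), error at position 1, error magnitude e = 6, c = [8, 3, 0, 4, 6].

Step 1: column multipliers v_i = (∏_{j≠i}(α_i − α_j))^{−1} mod 11.
  i = 1 (α = 3): (3−9)(3−6)(3−10)(3−1) = (−6)·(−3)·(−7)·2 = −252 ≡ 1, so v_1 = 1^{−1} = 1 (mod 11).
  i = 2 (α = 9): (9−3)(9−6)(9−10)(9−1) = 6·3·(−1)·8 = −144 ≡ 10, so v_2 = 10^{−1} = 10 (mod 11).
  i = 3 (α = 6): (6−3)(6−9)(6−10)(6−1) = 3·(−3)·(−4)·5 = 180 ≡ 4, so v_3 = 4^{−1} = 3 (mod 11).
  i = 4 (α = 10): (10−3)(10−9)(10−6)(10−1) = 7·1·4·9 = 252 ≡ 10, so v_4 = 10^{−1} = 10 (mod 11).
  i = 5 (α = 1): (1−3)(1−9)(1−6)(1−10) = (−2)·(−8)·(−5)·(−9) = 720 ≡ 5, so v_5 = 5^{−1} = 9 (mod 11).
  v = [1, 10, 3, 10, 9].
Step 2: syndromes of r = [3, 3, 0, 4, 6] (all sums mod 11).
  S_0 = Σ v_i r_i = 1·3 + 10·3 + 3·0 + 10·4 + 9·6 = 127 ≡ 6.
  S_1 = Σ v_i α_i r_i = 1·3·3 + 10·9·3 + 3·6·0 + 10·10·4 + 9·1·6 = 733 ≡ 7.
  α_i^2 mod 11 = [9, 4, 3, 1, 1].
  S_2 = Σ v_i α_i^2 r_i = 1·9·3 + 10·4·3 + 3·3·0 + 10·1·4 + 9·1·6 = 241 ≡ 10.
  S = (6, 7, 10) ≠ 0, so r is not a codeword (an error is present).
Step 3: locate the error. For a single error e at position i, S_ℓ = v_i·e·α_i^ℓ, so α_err = S_1/S_0.
  S_0^{−1} = 6^{−1} = 2 (mod 11), so α_err = 7·2 = 14 ≡ 3 = α_1. Error position i = 1.
  Consistency check: S_2/S_1 = 10·8 = 80 ≡ 3 = α_err ✓ (single-error assumption holds).
Step 4: error magnitude e = S_0/v_1 = S_0·∏_{j≠1}(α_1 − α_j) = 6·1 = 6 ≡ 6 (mod 11).
Step 5: correct position 1: c_1 = r_1 − e = 3 − 6 ≡ 8 (mod 11). Hence c = [8, 3, 0, 4, 6].
  Check: interpolating c through the α_i gives m(x) = 5 + 1·x (degree < 2) with m(α_i) = c_i for every i, so c is indeed a codeword.


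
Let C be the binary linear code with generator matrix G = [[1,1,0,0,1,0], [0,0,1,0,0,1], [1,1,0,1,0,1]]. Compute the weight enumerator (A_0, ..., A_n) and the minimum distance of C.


Weight distribution: A_0 = 1, A_2 = 1, A_3 = 3, A_4 = 2, A_5 = 1. Minimum distance d = 2.

Enumerate all 2^3 = 8 messages m ∈ F_2^3.
For each, compute codeword c = mG in F_2^6, then tally its weight.
  m = 000 → c = 000000, weight = 0.
  m = 100 → c = 110010, weight = 3.
  m = 010 → c = 001001, weight = 2.
  m = 110 → c = 111011, weight = 5.
  m = 001 → c = 110101, weight = 4.
  m = 101 → c = 000111, weight = 3.
  m = 011 → c = 111100, weight = 4.
  m = 111 → c = 001110, weight = 3.
Tally weights:
  weight 0: 1 codewords.
  weight 2: 1 codewords.
  weight 3: 3 codewords.
  weight 4: 2 codewords.
  weight 5: 1 codewords.
Minimum distance d = smallest w > 0 with A_w > 0 = 2.
Sanity: Σ A_w = 8 = 2^3 = 8 ✓.


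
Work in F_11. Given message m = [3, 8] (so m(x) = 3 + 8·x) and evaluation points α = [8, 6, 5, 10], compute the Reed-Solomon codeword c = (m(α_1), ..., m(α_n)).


c = [1, 7, 10, 6]

Message polynomial: m(x) = 3 + 8·x (mod 11).
For each evaluation point α_i, compute m(α_i) mod 11:
  α_1 = 8: Horner steps 8 → 1, so m(8) = 1.
  α_2 = 6: Horner steps 8 → 7, so m(6) = 7.
  α_3 = 5: Horner steps 8 → 10, so m(5) = 10.
  α_4 = 10: Horner steps 8 → 6, so m(10) = 6.
Codeword c = [1, 7, 10, 6] ∈ F_11^4.


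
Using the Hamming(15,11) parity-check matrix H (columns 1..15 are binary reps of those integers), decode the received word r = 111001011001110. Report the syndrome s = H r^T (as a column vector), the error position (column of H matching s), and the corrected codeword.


s = (1, 0, 0, 0)^T, error position = 8, corrected codeword c = 111001001001110

Compute s = H r^T mod 2 one row at a time:
  s_1 = 1 + 1 + 0 + 0 + 1 + 1 + 1 + 0 = 5 ≡ 1 (mod 2).
  s_2 = 0 + 0 + 1 + 0 + 1 + 1 + 1 + 0 = 4 ≡ 0 (mod 2).
  s_3 = 1 + 1 + 1 + 0 + 0 + 0 + 1 + 0 = 4 ≡ 0 (mod 2).
  s_4 = 1 + 1 + 0 + 0 + 1 + 0 + 1 + 0 = 4 ≡ 0 (mod 2).
s = (1, 0, 0, 0)^T — this equals column 8 of H (binary 1000), so error is at position 8.
Correct: flip bit 8 of r = 111001011001110 to get c = 111001001001110.


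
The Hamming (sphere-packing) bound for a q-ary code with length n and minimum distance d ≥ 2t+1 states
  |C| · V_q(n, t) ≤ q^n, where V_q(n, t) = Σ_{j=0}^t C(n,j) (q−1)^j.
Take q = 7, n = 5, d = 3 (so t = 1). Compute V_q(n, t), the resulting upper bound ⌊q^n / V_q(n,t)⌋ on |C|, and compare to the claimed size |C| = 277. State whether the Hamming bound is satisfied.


V_q(n, t) = 31, q^n = 16807, Hamming bound = 542, |C| = 277 ≤ bound (satisfied).

Step 1: Compute V_q(n, t) = Σ_{j=0}^1 C(n, j) (q−1)^j.
  j = 0: C(5,0)·(6)^0 = 1·1 = 1.
  j = 1: C(5,1)·(6)^1 = 5·6 = 30.
  V_q(n, t) = 1 + 30 = 31.
Step 2: q^n = 7^5 = 16807.
Step 3: Hamming bound ⌊q^n / V_q(n,t)⌋ = ⌊16807/31⌋ = 542.
Step 4: Compare |C| = 277 to 542: satisfied.
The claimed |C| lies below the Hamming bound.


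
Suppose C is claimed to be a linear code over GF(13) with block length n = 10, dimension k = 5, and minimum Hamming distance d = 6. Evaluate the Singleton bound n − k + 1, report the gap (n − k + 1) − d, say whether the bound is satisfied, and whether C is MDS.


Singleton RHS = n − k + 1 = 6, slack = 0, bound satisfied, MDS.

Singleton bound: d ≤ n − k + 1.
Here n = 10, k = 5, so n − k + 1 = 6.
Given d = 6, check d ≤ 6: YES.
Slack = (n − k + 1) − d = 0.
The code is MDS (slack = 0).
Description: the claimed parameters are [10, 5, 6]_13; such a code would be MDS (meets Singleton bound).


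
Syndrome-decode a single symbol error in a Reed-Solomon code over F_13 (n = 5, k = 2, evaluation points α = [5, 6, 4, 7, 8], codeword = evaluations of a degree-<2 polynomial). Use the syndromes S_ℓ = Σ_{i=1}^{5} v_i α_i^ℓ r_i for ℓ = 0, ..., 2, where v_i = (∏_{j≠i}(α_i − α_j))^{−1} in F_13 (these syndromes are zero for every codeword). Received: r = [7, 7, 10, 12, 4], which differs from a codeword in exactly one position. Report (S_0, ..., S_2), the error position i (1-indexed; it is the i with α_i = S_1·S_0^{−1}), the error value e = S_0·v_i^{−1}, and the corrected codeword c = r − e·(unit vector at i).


S = (10, 11, 3), error at position 1, error magnitude e = 5, c = [2, 7, 10, 12, 4].

Step 1: column multipliers v_i = (∏_{j≠i}(α_i − α_j))^{−1} mod 13.
  i = 1 (α = 5): (5−6)(5−4)(5−7)(5−8) = (−1)·1·(−2)·(−3) = −6 ≡ 7, so v_1 = 7^{−1} = 2 (mod 13).
  i = 2 (α = 6): (6−5)(6−4)(6−7)(6−8) = 1·2·(−1)·(−2) = 4 ≡ 4, so v_2 = 4^{−1} = 10 (mod 13).
  i = 3 (α = 4): (4−5)(4−6)(4−7)(4−8) = (−1)·(−2)·(−3)·(−4) = 24 ≡ 11, so v_3 = 11^{−1} = 6 (mod 13).
  i = 4 (α = 7): (7−5)(7−6)(7−4)(7−8) = 2·1·3·(−1) = −6 ≡ 7, so v_4 = 7^{−1} = 2 (mod 13).
  i = 5 (α = 8): (8−5)(8−6)(8−4)(8−7) = 3·2·4·1 = 24 ≡ 11, so v_5 = 11^{−1} = 6 (mod 13).
  v = [2, 10, 6, 2, 6].
Step 2: syndromes of r = [7, 7, 10, 12, 4] (all sums mod 13).
  S_0 = Σ v_i r_i = 2·7 + 10·7 + 6·10 + 2·12 + 6·4 = 192 ≡ 10.
  S_1 = Σ v_i α_i r_i = 2·5·7 + 10·6·7 + 6·4·10 + 2·7·12 + 6·8·4 = 1090 ≡ 11.
  α_i^2 mod 13 = [12, 10, 3, 10, 12].
  S_2 = Σ v_i α_i^2 r_i = 2·12·7 + 10·10·7 + 6·3·10 + 2·10·12 + 6·12·4 = 1576 ≡ 3.
  S = (10, 11, 3) ≠ 0, so r is not a codeword (an error is present).
Step 3: locate the error. For a single error e at position i, S_ℓ = v_i·e·α_i^ℓ, so α_err = S_1/S_0.
  S_0^{−1} = 10^{−1} = 4 (mod 13), so α_err = 11·4 = 44 ≡ 5 = α_1. Error position i = 1.
  Consistency check: S_2/S_1 = 3·6 = 18 ≡ 5 = α_err ✓ (single-error assumption holds).
Step 4: error magnitude e = S_0/v_1 = S_0·∏_{j≠1}(α_1 − α_j) = 10·7 = 70 ≡ 5 (mod 13).
Step 5: correct position 1: c_1 = r_1 − e = 7 − 5 ≡ 2 (mod 13). Hence c = [2, 7, 10, 12, 4].
  Check: interpolating c through the α_i gives m(x) = 3 + 5·x (degree < 2) with m(α_i) = c_i for every i, so c is indeed a codeword.


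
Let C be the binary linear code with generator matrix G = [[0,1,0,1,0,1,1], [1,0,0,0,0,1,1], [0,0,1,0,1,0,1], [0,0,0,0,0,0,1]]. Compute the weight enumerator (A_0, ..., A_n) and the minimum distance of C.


Weight distribution: A_0 = 1, A_1 = 1, A_2 = 2, A_3 = 4, A_4 = 3, A_5 = 3, A_6 = 2. Minimum distance d = 1.

Enumerate all 2^4 = 16 messages m ∈ F_2^4.
For each, compute codeword c = mG in F_2^7, then tally its weight.
  m = 0000 → c = 0000000, weight = 0.
  m = 1000 → c = 0101011, weight = 4.
  m = 0100 → c = 1000011, weight = 3.
  m = 1100 → c = 1101000, weight = 3.
  m = 0010 → c = 0010101, weight = 3.
  m = 1010 → c = 0111110, weight = 5.
  m = 0110 → c = 1010110, weight = 4.
  m = 1110 → c = 1111101, weight = 6.
  m = 0001 → c = 0000001, weight = 1.
  m = 1001 → c = 0101010, weight = 3.
  m = 0101 → c = 1000010, weight = 2.
  m = 1101 → c = 1101001, weight = 4.
  m = 0011 → c = 0010100, weight = 2.
  m = 1011 → c = 0111111, weight = 6.
  m = 0111 → c = 1010111, weight = 5.
  m = 1111 → c = 1111100, weight = 5.
Tally weights:
  weight 0: 1 codewords.
  weight 1: 1 codewords.
  weight 2: 2 codewords.
  weight 3: 4 codewords.
  weight 4: 3 codewords.
  weight 5: 3 codewords.
  weight 6: 2 codewords.
Minimum distance d = smallest w > 0 with A_w > 0 = 1.
Sanity: Σ A_w = 16 = 2^4 = 16 ✓.


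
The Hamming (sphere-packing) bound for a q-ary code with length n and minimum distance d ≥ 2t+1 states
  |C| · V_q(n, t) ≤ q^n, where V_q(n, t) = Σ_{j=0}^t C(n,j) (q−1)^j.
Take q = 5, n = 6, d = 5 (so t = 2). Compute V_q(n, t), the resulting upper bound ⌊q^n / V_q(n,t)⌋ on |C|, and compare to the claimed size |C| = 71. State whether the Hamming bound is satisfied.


V_q(n, t) = 265, q^n = 15625, Hamming bound = 58, |C| = 71 > bound (violated).

Step 1: Compute V_q(n, t) = Σ_{j=0}^2 C(n, j) (q−1)^j.
  j = 0: C(6,0)·(4)^0 = 1·1 = 1.
  j = 1: C(6,1)·(4)^1 = 6·4 = 24.
  j = 2: C(6,2)·(4)^2 = 15·16 = 240.
  V_q(n, t) = 1 + 24 + 240 = 265.
Step 2: q^n = 5^6 = 15625.
Step 3: Hamming bound ⌊q^n / V_q(n,t)⌋ = ⌊15625/265⌋ = 58.
Step 4: Compare |C| = 71 to 58: violated.
The claimed |C| lies above the Hamming bound, so no 5-ary code of length 6 with d ≥ 5 can have 71 codewords.


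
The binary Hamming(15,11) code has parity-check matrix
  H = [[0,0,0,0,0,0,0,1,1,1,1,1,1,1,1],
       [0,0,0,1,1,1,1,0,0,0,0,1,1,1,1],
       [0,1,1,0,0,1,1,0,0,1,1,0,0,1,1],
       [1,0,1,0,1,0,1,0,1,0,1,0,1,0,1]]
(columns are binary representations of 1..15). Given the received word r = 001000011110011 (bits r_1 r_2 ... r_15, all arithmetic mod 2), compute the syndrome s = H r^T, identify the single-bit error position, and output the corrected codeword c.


s = (0, 0, 1, 0)^T, error position = 2, corrected codeword c = 011000011110011

Compute s = H r^T mod 2 one row at a time:
  s_1 = 1 + 1 + 1 + 1 + 0 + 0 + 1 + 1 = 6 ≡ 0 (mod 2).
  s_2 = 0 + 0 + 0 + 0 + 0 + 0 + 1 + 1 = 2 ≡ 0 (mod 2).
  s_3 = 0 + 1 + 0 + 0 + 1 + 1 + 1 + 1 = 5 ≡ 1 (mod 2).
  s_4 = 0 + 1 + 0 + 0 + 1 + 1 + 0 + 1 = 4 ≡ 0 (mod 2).
s = (0, 0, 1, 0)^T — this equals column 2 of H (binary 0010), so error is at position 2.
Correct: flip bit 2 of r = 001000011110011 to get c = 011000011110011.


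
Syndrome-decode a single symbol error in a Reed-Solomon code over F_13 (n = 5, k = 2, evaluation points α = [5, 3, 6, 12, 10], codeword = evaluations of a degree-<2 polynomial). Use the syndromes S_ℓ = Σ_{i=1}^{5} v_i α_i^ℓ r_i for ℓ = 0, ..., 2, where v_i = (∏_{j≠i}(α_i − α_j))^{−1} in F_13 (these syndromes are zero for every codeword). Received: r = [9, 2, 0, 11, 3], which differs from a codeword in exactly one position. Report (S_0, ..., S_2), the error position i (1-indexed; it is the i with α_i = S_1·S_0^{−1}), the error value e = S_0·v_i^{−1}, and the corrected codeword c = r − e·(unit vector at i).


S = (1, 3, 9), error at position 2, error magnitude e = 1, c = [9, 1, 0, 11, 3].

Step 1: column multipliers v_i = (∏_{j≠i}(α_i − α_j))^{−1} mod 13.
  i = 1 (α = 5): (5−3)(5−6)(5−12)(5−10) = 2·(−1)·(−7)·(−5) = −70 ≡ 8, so v_1 = 8^{−1} = 5 (mod 13).
  i = 2 (α = 3): (3−5)(3−6)(3−12)(3−10) = (−2)·(−3)·(−9)·(−7) = 378 ≡ 1, so v_2 = 1^{−1} = 1 (mod 13).
  i = 3 (α = 6): (6−5)(6−3)(6−12)(6−10) = 1·3·(−6)·(−4) = 72 ≡ 7, so v_3 = 7^{−1} = 2 (mod 13).
  i = 4 (α = 12): (12−5)(12−3)(12−6)(12−10) = 7·9·6·2 = 756 ≡ 2, so v_4 = 2^{−1} = 7 (mod 13).
  i = 5 (α = 10): (10−5)(10−3)(10−6)(10−12) = 5·7·4·(−2) = −280 ≡ 6, so v_5 = 6^{−1} = 11 (mod 13).
  v = [5, 1, 2, 7, 11].
Step 2: syndromes of r = [9, 2, 0, 11, 3] (all sums mod 13).
  S_0 = Σ v_i r_i = 5·9 + 1·2 + 2·0 + 7·11 + 11·3 = 157 ≡ 1.
  S_1 = Σ v_i α_i r_i = 5·5·9 + 1·3·2 + 2·6·0 + 7·12·11 + 11·10·3 = 1485 ≡ 3.
  α_i^2 mod 13 = [12, 9, 10, 1, 9].
  S_2 = Σ v_i α_i^2 r_i = 5·12·9 + 1·9·2 + 2·10·0 + 7·1·11 + 11·9·3 = 932 ≡ 9.
  S = (1, 3, 9) ≠ 0, so r is not a codeword (an error is present).
Step 3: locate the error. For a single error e at position i, S_ℓ = v_i·e·α_i^ℓ, so α_err = S_1/S_0.
  S_0^{−1} = 1^{−1} = 1 (mod 13), so α_err = 3·1 = 3 ≡ 3 = α_2. Error position i = 2.
  Consistency check: S_2/S_1 = 9·9 = 81 ≡ 3 = α_err ✓ (single-error assumption holds).
Step 4: error magnitude e = S_0/v_2 = S_0·∏_{j≠2}(α_2 − α_j) = 1·1 = 1 ≡ 1 (mod 13).
Step 5: correct position 2: c_2 = r_2 − e = 2 − 1 ≡ 1 (mod 13). Hence c = [9, 1, 0, 11, 3].
  Check: interpolating c through the α_i gives m(x) = 2 + 4·x (degree < 2) with m(α_i) = c_i for every i, so c is indeed a codeword.


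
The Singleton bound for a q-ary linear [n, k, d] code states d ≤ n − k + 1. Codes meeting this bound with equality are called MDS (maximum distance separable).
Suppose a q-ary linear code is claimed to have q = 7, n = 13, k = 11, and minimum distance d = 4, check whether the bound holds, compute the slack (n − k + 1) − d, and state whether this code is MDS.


Singleton RHS = n − k + 1 = 3, slack = -1, bound violated (no such code; not MDS).

Singleton bound: d ≤ n − k + 1.
Here n = 13, k = 11, so n − k + 1 = 3.
Given d = 4, check d ≤ 3: NO.
Slack = (n − k + 1) − d = -1.
The slack is negative: d = 4 exceeds n − k + 1 = 3 by 1, so the Singleton bound is violated and no linear [13, 11, 4]_7 code can exist. In particular it is not MDS (MDS requires d = n − k + 1 exactly).
Description: the claimed parameters are [13, 11, 4]_7; such a code would be impossible (violates the Singleton bound).


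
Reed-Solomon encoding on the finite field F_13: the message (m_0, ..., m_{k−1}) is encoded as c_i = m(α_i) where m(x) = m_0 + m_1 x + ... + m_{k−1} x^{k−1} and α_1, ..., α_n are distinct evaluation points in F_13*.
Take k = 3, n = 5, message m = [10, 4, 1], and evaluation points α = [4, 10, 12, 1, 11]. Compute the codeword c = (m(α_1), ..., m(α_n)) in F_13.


c = [3, 7, 7, 2, 6]

Message polynomial: m(x) = 10 + 4·x + 1·x^2 (mod 13).
For each evaluation point α_i, compute m(α_i) mod 13:
  α_1 = 4: Horner steps 1 → 8 → 3, so m(4) = 3.
  α_2 = 10: Horner steps 1 → 1 → 7, so m(10) = 7.
  α_3 = 12: Horner steps 1 → 3 → 7, so m(12) = 7.
  α_4 = 1: Horner steps 1 → 5 → 2, so m(1) = 2.
  α_5 = 11: Horner steps 1 → 2 → 6, so m(11) = 6.
Codeword c = [3, 7, 7, 2, 6] ∈ F_13^5.


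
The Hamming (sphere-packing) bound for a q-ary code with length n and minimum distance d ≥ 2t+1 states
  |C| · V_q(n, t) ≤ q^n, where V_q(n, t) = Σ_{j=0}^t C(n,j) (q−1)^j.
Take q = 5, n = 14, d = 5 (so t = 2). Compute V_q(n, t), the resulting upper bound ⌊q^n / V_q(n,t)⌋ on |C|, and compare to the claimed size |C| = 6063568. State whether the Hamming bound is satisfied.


V_q(n, t) = 1513, q^n = 6103515625, Hamming bound = 4034048, |C| = 6063568 > bound (violated).

Step 1: Compute V_q(n, t) = Σ_{j=0}^2 C(n, j) (q−1)^j.
  j = 0: C(14,0)·(4)^0 = 1·1 = 1.
  j = 1: C(14,1)·(4)^1 = 14·4 = 56.
  j = 2: C(14,2)·(4)^2 = 91·16 = 1456.
  V_q(n, t) = 1 + 56 + 1456 = 1513.
Step 2: q^n = 5^14 = 6103515625.
Step 3: Hamming bound ⌊q^n / V_q(n,t)⌋ = ⌊6103515625/1513⌋ = 4034048.
Step 4: Compare |C| = 6063568 to 4034048: violated.
The claimed |C| lies above the Hamming bound, so no 5-ary code of length 14 with d ≥ 5 can have 6063568 codewords.


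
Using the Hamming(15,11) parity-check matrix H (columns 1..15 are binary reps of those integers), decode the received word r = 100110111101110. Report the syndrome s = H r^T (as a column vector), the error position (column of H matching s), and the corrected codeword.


s = (0, 0, 1, 1)^T, error position = 3, corrected codeword c = 101110111101110

Compute s = H r^T mod 2 one row at a time:
  s_1 = 1 + 1 + 1 + 0 + 1 + 1 + 1 + 0 = 6 ≡ 0 (mod 2).
  s_2 = 1 + 1 + 0 + 1 + 1 + 1 + 1 + 0 = 6 ≡ 0 (mod 2).
  s_3 = 0 + 0 + 0 + 1 + 1 + 0 + 1 + 0 = 3 ≡ 1 (mod 2).
  s_4 = 1 + 0 + 1 + 1 + 1 + 0 + 1 + 0 = 5 ≡ 1 (mod 2).
s = (0, 0, 1, 1)^T — this equals column 3 of H (binary 0011), so error is at position 3.
Correct: flip bit 3 of r = 100110111101110 to get c = 101110111101110.


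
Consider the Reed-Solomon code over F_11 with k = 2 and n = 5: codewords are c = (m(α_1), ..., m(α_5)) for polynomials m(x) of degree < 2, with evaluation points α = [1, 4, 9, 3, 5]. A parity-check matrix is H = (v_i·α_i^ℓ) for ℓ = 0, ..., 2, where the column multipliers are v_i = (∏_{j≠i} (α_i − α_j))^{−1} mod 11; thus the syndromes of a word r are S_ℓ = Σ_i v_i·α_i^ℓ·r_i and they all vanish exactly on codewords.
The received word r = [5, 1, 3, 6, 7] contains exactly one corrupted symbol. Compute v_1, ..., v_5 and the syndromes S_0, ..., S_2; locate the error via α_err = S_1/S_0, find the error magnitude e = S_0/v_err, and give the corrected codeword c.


S = (9, 4, 3), error at position 3, error magnitude e = 5, c = [5, 1, 9, 6, 7].

Step 1: column multipliers v_i = (∏_{j≠i}(α_i − α_j))^{−1} mod 11.
  i = 1 (α = 1): (1−4)(1−9)(1−3)(1−5) = (−3)·(−8)·(−2)·(−4) = 192 ≡ 5, so v_1 = 5^{−1} = 9 (mod 11).
  i = 2 (α = 4): (4−1)(4−9)(4−3)(4−5) = 3·(−5)·1·(−1) = 15 ≡ 4, so v_2 = 4^{−1} = 3 (mod 11).
  i = 3 (α = 9): (9−1)(9−4)(9−3)(9−5) = 8·5·6·4 = 960 ≡ 3, so v_3 = 3^{−1} = 4 (mod 11).
  i = 4 (α = 3): (3−1)(3−4)(3−9)(3−5) = 2·(−1)·(−6)·(−2) = −24 ≡ 9, so v_4 = 9^{−1} = 5 (mod 11).
  i = 5 (α = 5): (5−1)(5−4)(5−9)(5−3) = 4·1·(−4)·2 = −32 ≡ 1, so v_5 = 1^{−1} = 1 (mod 11).
  v = [9, 3, 4, 5, 1].
Step 2: syndromes of r = [5, 1, 3, 6, 7] (all sums mod 11).
  S_0 = Σ v_i r_i = 9·5 + 3·1 + 4·3 + 5·6 + 1·7 = 97 ≡ 9.
  S_1 = Σ v_i α_i r_i = 9·1·5 + 3·4·1 + 4·9·3 + 5·3·6 + 1·5·7 = 290 ≡ 4.
  α_i^2 mod 11 = [1, 5, 4, 9, 3].
  S_2 = Σ v_i α_i^2 r_i = 9·1·5 + 3·5·1 + 4·4·3 + 5·9·6 + 1·3·7 = 399 ≡ 3.
  S = (9, 4, 3) ≠ 0, so r is not a codeword (an error is present).
Step 3: locate the error. For a single error e at position i, S_ℓ = v_i·e·α_i^ℓ, so α_err = S_1/S_0.
  S_0^{−1} = 9^{−1} = 5 (mod 11), so α_err = 4·5 = 20 ≡ 9 = α_3. Error position i = 3.
  Consistency check: S_2/S_1 = 3·3 = 9 ≡ 9 = α_err ✓ (single-error assumption holds).
Step 4: error magnitude e = S_0/v_3 = S_0·∏_{j≠3}(α_3 − α_j) = 9·3 = 27 ≡ 5 (mod 11).
Step 5: correct position 3: c_3 = r_3 − e = 3 − 5 ≡ 9 (mod 11). Hence c = [5, 1, 9, 6, 7].
  Check: interpolating c through the α_i gives m(x) = 10 + 6·x (degree < 2) with m(α_i) = c_i for every i, so c is indeed a codeword.
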